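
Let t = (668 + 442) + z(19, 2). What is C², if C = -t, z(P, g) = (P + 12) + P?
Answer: 1345600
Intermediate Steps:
z(P, g) = 12 + 2*P (z(P, g) = (12 + P) + P = 12 + 2*P)
t = 1160 (t = (668 + 442) + (12 + 2*19) = 1110 + (12 + 38) = 1110 + 50 = 1160)
C = -1160 (C = -1*1160 = -1160)
C² = (-1160)² = 1345600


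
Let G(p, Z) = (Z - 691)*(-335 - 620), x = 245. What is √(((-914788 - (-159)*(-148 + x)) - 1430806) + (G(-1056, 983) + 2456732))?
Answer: I*√152299 ≈ 390.25*I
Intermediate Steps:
G(p, Z) = 659905 - 955*Z (G(p, Z) = (-691 + Z)*(-955) = 659905 - 955*Z)
√(((-914788 - (-159)*(-148 + x)) - 1430806) + (G(-1056, 983) + 2456732)) = √(((-914788 - (-159)*(-148 + 245)) - 1430806) + ((659905 - 955*983) + 2456732)) = √(((-914788 - (-159)*97) - 1430806) + ((659905 - 938765) + 2456732)) = √(((-914788 - 1*(-15423)) - 1430806) + (-278860 + 2456732)) = √(((-914788 + 15423) - 1430806) + 2177872) = √((-899365 - 1430806) + 2177872) = √(-2330171 + 2177872) = √(-152299) = I*√152299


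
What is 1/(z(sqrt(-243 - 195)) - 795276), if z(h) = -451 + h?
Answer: -795727/633181458967 - I*sqrt(438)/633181458967 ≈ -1.2567e-6 - 3.3053e-11*I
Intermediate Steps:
1/(z(sqrt(-243 - 195)) - 795276) = 1/((-451 + sqrt(-243 - 195)) - 795276) = 1/((-451 + sqrt(-438)) - 795276) = 1/((-451 + I*sqrt(438)) - 795276) = 1/(-795727 + I*sqrt(438))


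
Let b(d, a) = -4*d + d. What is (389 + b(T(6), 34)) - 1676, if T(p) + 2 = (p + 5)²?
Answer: -1644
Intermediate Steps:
T(p) = -2 + (5 + p)² (T(p) = -2 + (p + 5)² = -2 + (5 + p)²)
b(d, a) = -3*d
(389 + b(T(6), 34)) - 1676 = (389 - 3*(-2 + (5 + 6)²)) - 1676 = (389 - 3*(-2 + 11²)) - 1676 = (389 - 3*(-2 + 121)) - 1676 = (389 - 3*119) - 1676 = (389 - 357) - 1676 = 32 - 1676 = -1644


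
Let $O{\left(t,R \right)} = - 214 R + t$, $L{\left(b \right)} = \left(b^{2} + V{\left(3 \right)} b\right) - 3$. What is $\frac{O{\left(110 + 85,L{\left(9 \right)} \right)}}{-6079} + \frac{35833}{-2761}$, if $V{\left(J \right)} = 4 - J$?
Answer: $- \frac{166962904}{16784119} \approx -9.9477$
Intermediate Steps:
$L{\left(b \right)} = -3 + b + b^{2}$ ($L{\left(b \right)} = \left(b^{2} + \left(4 - 3\right) b\right) - 3 = \left(b^{2} + 1 b\right) - 3 = \left(b^{2} + b\right) - 3 = \left(b + b^{2}\right) - 3 = -3 + b + b^{2}$)
$O{\left(t,R \right)} = t - 214 R$
$\frac{O{\left(110 + 85,L{\left(9 \right)} \right)}}{-6079} + \frac{35833}{-2761} = \frac{\left(110 + 85\right) - 214 \left(-3 + 9 + 9^{2}\right)}{-6079} + \frac{35833}{-2761} = \left(195 - 214 \left(-3 + 9 + 81\right)\right) \left(- \frac{1}{6079}\right) + 35833 \left(- \frac{1}{2761}\right) = \left(195 - 18618\right) \left(- \frac{1}{6079}\right) - \frac{35833}{2761} = \left(-18423\right) \left(- \frac{1}{6079}\right) - \frac{35833}{2761} = \frac{18423}{6079} - \frac{35833}{2761} = - \frac{166962904}{16784119}$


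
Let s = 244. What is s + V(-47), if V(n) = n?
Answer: 197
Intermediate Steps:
s + V(-47) = 244 - 47 = 197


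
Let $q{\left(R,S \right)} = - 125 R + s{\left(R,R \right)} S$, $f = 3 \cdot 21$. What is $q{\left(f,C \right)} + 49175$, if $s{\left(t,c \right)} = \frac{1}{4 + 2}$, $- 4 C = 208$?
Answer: $\frac{123874}{3} \approx 41291.0$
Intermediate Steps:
$C = -52$ ($C = \left(- \frac{1}{4}\right) 208 = -52$)
$s{\left(t,c \right)} = \frac{1}{6}$
$f = 63$
$q{\left(R,S \right)} = - 125 R + \frac{S}{6}$
$q{\left(f,C \right)} + 49175 = \left(\left(-125\right) 63 + \frac{1}{6} \left(-52\right)\right) + 49175 = \left(-7875 - \frac{26}{3}\right) + 49175 = - \frac{23651}{3} + 49175 = \frac{123874}{3}$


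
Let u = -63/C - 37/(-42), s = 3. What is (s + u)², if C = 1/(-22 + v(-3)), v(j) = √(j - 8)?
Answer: 3330626149/1764 - 175125*I*√11 ≈ 1.8881e+6 - 5.8082e+5*I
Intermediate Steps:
v(j) = √(-8 + j)
C = 1/(-22 + I*√11) (C = 1/(-22 + √(-8 - 3)) = 1/(-22 + √(-11)) = 1/(-22 + I*√11) ≈ -0.044444 - 0.0067003*I)
u = 37/42 - 63/(-2/45 - I*√11/495) (u = -63/(-2/45 - I*√11/495) - 37/(-42) = -63/(-2/45 - I*√11/495) - 37*(-1/42) = -63/(-2/45 - I*√11/495) + 37/42 = 37/42 - 63/(-2/45 - I*√11/495) ≈ 1386.9 - 208.95*I)
(s + u)² = (3 + (58249/42 - 63*I*√11))² = (58375/42 - 63*I*√11)²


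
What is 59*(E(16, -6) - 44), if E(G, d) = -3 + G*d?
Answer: -8437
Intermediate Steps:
59*(E(16, -6) - 44) = 59*((-3 + 16*(-6)) - 44) = 59*((-3 - 96) - 44) = 59*(-99 - 44) = 59*(-143) = -8437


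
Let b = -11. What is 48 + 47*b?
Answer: -469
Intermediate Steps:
48 + 47*b = 48 + 47*(-11) = 48 - 517 = -469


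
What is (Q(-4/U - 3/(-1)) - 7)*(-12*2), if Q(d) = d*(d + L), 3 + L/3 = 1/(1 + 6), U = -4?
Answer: 4248/7 ≈ 606.86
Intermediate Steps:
L = -60/7 (L = -9 + 3/(1 + 6) = -9 + 3/7 = -60/7 ≈ -8.5714)
Q(d) = d*(-60/7 + d) (Q(d) = d*(d - 60/7) = d*(-60/7 + d))
(Q(-4/U - 3/(-1)) - 7)*(-12*2) = ((-4/(-4) - 3/(-1))*(-60 + 7*(-4/(-4) - 3/(-1)))/7 - 7)*(-12*2) = ((-4*(-¼) - 3*(-1))*(-60 + 7*(-4*(-¼) - 3*(-1)))/7 - 7)*(-24) = ((1 + 3)*(-60 + 7*(1 + 3))/7 - 7)*(-24) = ((⅐)*4*(-60 + 7*4) - 7)*(-24) = ((⅐)*4*(-60 + 28) - 7)*(-24) = ((⅐)*4*(-32) - 7)*(-24) = (-128/7 - 7)*(-24) = -177/7*(-24) = 4248/7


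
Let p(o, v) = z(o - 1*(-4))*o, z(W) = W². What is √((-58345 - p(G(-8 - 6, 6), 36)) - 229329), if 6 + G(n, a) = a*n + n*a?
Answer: √4740926 ≈ 2177.4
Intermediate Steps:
G(n, a) = -6 + 2*a*n (G(n, a) = -6 + (a*n + n*a) = -6 + (a*n + a*n) = -6 + 2*a*n)
p(o, v) = o*(4 + o)² (p(o, v) = (o - 1*(-4))²*o = (o + 4)²*o = (4 + o)²*o = o*(4 + o)²)
√((-58345 - p(G(-8 - 6, 6), 36)) - 229329) = √((-58345 - (-6 + 2*6*(-8 - 6))*(4 + (-6 + 2*6*(-8 - 6)))²) - 229329) = √((-58345 - (-6 + 2*6*(-14))*(4 + (-6 + 2*6*(-14)))²) - 229329) = √((-58345 - (-6 - 168)*(4 + (-6 - 168))²) - 229329) = √((-58345 - (-174)*(4 - 174)²) - 229329) = √((-58345 - (-174)*(-170)²) - 229329) = √((-58345 - (-174)*28900) - 229329) = √((-58345 - 1*(-5028600)) - 229329) = √((-58345 + 5028600) - 229329) = √(4970255 - 229329) = √4740926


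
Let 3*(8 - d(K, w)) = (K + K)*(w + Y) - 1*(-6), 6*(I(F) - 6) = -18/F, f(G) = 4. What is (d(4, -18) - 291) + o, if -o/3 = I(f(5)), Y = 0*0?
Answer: -1011/4 ≈ -252.75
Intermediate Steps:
Y = 0
I(F) = 6 - 3/F (I(F) = 6 + (-18/F)/6 = 6 - 3/F)
o = -63/4 (o = -3*(6 - 3/4) = -3*21/4 = -63/4 ≈ -15.750)
d(K, w) = 6 - 2*K*w/3 (d(K, w) = 8 - ((K + K)*(w + 0) - 1*(-6))/3 = 8 - ((2*K)*w + 6)/3 = 8 - (2*K*w + 6)/3 = 8 - (6 + 2*K*w)/3 = 8 + (-2 - 2*K*w/3) = 6 - 2*K*w/3)
(d(4, -18) - 291) + o = ((6 - 2/3*4*(-18)) - 291) - 63/4 = ((6 + 48) - 291) - 63/4 = (54 - 291) - 63/4 = -237 - 63/4 = -1011/4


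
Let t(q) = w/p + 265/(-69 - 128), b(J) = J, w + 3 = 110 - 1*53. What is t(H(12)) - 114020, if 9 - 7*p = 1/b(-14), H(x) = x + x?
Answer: -2851657511/25019 ≈ -1.1398e+5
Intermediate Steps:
w = 54 (w = -3 + (110 - 1*53) = -3 + (110 - 53) = -3 + 57 = 54)
H(x) = 2*x
p = 127/98 (p = 9/7 - 1/7/(-14) = 9/7 - 1/7*(-1/14) = 9/7 + 1/98 = 127/98 ≈ 1.2959)
t(q) = 1008869/25019 (t(q) = 54/(127/98) + 265/(-69 - 128) = 54*(98/127) + 265/(-197) = 5292/127 + 265*(-1/197) = 5292/127 - 265/197 = 1008869/25019)
t(H(12)) - 114020 = 1008869/25019 - 114020 = -2851657511/25019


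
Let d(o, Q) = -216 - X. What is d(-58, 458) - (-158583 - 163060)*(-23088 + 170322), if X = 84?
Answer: 47356785162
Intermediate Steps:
d(o, Q) = -300 (d(o, Q) = -216 - 1*84 = -216 - 84 = -300)
d(-58, 458) - (-158583 - 163060)*(-23088 + 170322) = -300 - (-158583 - 163060)*(-23088 + 170322) = -300 - (-321643)*147234 = -300 - 1*(-47356785462) = -300 + 47356785462 = 47356785162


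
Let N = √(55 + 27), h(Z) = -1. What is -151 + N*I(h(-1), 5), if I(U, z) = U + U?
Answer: -151 - 2*√82 ≈ -169.11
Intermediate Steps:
I(U, z) = 2*U
N = √82 ≈ 9.0554
-151 + N*I(h(-1), 5) = -151 + √82*(2*(-1)) = -151 + √82*(-2) = -151 - 2*√82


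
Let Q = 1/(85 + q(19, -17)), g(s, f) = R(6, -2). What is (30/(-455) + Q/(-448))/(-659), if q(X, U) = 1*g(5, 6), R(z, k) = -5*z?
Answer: 3019/30155840 ≈ 0.00010011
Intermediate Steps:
g(s, f) = -30 (g(s, f) = -5*6 = -30)
q(X, U) = -30 (q(X, U) = 1*(-30) = -30)
Q = 1/55 (Q = 1/(85 - 30) = 1/55 ≈ 0.018182)
(30/(-455) + Q/(-448))/(-659) = (30/(-455) + (1/55)/(-448))/(-659) = (30*(-1/455) + (1/55)*(-1/448))*(-1/659) = (-6/91 - 1/24640)*(-1/659) = -3019/45760*(-1/659) = 3019/30155840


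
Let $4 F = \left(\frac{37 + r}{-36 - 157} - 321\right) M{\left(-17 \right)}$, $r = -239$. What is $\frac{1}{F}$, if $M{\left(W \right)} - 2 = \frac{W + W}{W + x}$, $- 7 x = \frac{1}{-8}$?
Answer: $- \frac{367086}{117512153} \approx -0.0031238$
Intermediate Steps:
$x = \frac{1}{56}$ ($x = - \frac{1}{7 \left(-8\right)} = \left(- \frac{1}{7}\right) \left(- \frac{1}{8}\right) = \frac{1}{56} \approx 0.017857$)
$M{\left(W \right)} = 2 + \frac{2 W}{\frac{1}{56} + W}$ ($M{\left(W \right)} = 2 + \frac{W + W}{W + \frac{1}{56}} = 2 + \frac{2 W}{\frac{1}{56} + W}$)
$F = - \frac{117512153}{367086}$ ($F = \frac{\left(\frac{37 - 239}{-36 - 157} - 321\right) \frac{2 \left(1 + 112 \left(-17\right)\right)}{1 + 56 \left(-17\right)}}{4} = \frac{\left(- \frac{202}{-193} - 321\right) \frac{2 \left(1 - 1904\right)}{1 - 952}}{4} = \frac{\left(\left(-202\right) \left(- \frac{1}{193}\right) - 321\right) 2 \frac{1}{-951} \left(-1903\right)}{4} = \frac{\left(\frac{202}{193} - 321\right) 2 \left(- \frac{1}{951}\right) \left(-1903\right)}{4} = \frac{\left(- \frac{61751}{193}\right) \frac{3806}{951}}{4} = \frac{1}{4} \left(- \frac{235024306}{183543}\right) = - \frac{117512153}{367086} \approx -320.12$)
$\frac{1}{F} = \frac{1}{- \frac{117512153}{367086}} = - \frac{367086}{117512153}$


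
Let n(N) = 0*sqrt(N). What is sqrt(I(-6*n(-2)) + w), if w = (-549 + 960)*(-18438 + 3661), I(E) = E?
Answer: I*sqrt(6073347) ≈ 2464.4*I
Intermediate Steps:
n(N) = 0
w = -6073347 (w = 411*(-14777) = -6073347)
sqrt(I(-6*n(-2)) + w) = sqrt(-6*0 - 6073347) = sqrt(0 - 6073347) = sqrt(-6073347) = I*sqrt(6073347)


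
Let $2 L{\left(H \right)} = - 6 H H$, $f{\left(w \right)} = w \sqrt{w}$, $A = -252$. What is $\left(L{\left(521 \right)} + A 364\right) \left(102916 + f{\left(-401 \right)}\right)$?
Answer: $-93247144716 + 363326451 i \sqrt{401} \approx -9.3247 \cdot 10^{10} + 7.2756 \cdot 10^{9} i$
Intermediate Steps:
$f{\left(w \right)} = w^{\frac{3}{2}}$
$L{\left(H \right)} = - 3 H^{2}$ ($L{\left(H \right)} = \frac{- 6 H H}{2} = \frac{\left(-6\right) H^{2}}{2} = - 3 H^{2}$)
$\left(L{\left(521 \right)} + A 364\right) \left(102916 + f{\left(-401 \right)}\right) = \left(- 3 \cdot 521^{2} - 91728\right) \left(102916 + \left(-401\right)^{\frac{3}{2}}\right) = \left(\left(-3\right) 271441 - 91728\right) \left(102916 - 401 i \sqrt{401}\right) = \left(-814323 - 91728\right) \left(102916 - 401 i \sqrt{401}\right) = - 906051 \left(102916 - 401 i \sqrt{401}\right) = -93247144716 + 363326451 i \sqrt{401}$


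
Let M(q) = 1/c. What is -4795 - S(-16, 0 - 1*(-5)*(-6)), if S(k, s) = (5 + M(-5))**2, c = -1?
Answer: -4811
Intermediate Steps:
M(q) = -1 (M(q) = 1/(-1) = -1)
S(k, s) = 16 (S(k, s) = (5 - 1)**2 = 4**2 = 16)
-4795 - S(-16, 0 - 1*(-5)*(-6)) = -4795 - 1*16 = -4795 - 16 = -4811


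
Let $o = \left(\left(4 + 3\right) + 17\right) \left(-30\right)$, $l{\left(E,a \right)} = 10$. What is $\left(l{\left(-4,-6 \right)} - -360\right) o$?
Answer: $-266400$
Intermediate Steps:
$o = -720$ ($o = \left(7 + 17\right) \left(-30\right) = 24 \left(-30\right) = -720$)
$\left(l{\left(-4,-6 \right)} - -360\right) o = \left(10 - -360\right) \left(-720\right) = \left(10 + 360\right) \left(-720\right) = 370 \left(-720\right) = -266400$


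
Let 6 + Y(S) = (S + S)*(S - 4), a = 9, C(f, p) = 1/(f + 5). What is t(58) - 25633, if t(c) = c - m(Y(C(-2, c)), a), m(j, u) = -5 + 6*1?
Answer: -25576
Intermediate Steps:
C(f, p) = 1/(5 + f)
Y(S) = -6 + 2*S*(-4 + S) (Y(S) = -6 + (S + S)*(S - 4) = -6 + (2*S)*(-4 + S) = -6 + 2*S*(-4 + S))
m(j, u) = 1 (m(j, u) = -5 + 6 = 1)
t(c) = -1 + c (t(c) = c - 1*1 = c - 1 = -1 + c)
t(58) - 25633 = (-1 + 58) - 25633 = 57 - 25633 = -25576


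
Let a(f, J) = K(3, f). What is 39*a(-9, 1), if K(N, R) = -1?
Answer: -39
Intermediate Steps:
a(f, J) = -1
39*a(-9, 1) = 39*(-1) = -39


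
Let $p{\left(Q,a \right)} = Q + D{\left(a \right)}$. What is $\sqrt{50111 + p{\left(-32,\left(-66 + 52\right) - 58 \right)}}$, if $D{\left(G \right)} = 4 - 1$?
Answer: $\sqrt{50082} \approx 223.79$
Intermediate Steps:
$D{\left(G \right)} = 3$
$p{\left(Q,a \right)} = 3 + Q$ ($p{\left(Q,a \right)} = Q + 3 = 3 + Q$)
$\sqrt{50111 + p{\left(-32,\left(-66 + 52\right) - 58 \right)}} = \sqrt{50111 + \left(3 - 32\right)} = \sqrt{50111 - 29} = \sqrt{50082}$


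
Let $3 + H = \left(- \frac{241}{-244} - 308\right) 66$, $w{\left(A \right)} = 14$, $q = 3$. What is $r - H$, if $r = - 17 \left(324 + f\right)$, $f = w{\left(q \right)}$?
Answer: $\frac{1771417}{122} \approx 14520.0$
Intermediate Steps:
$f = 14$
$r = -5746$ ($r = - 17 \left(324 + 14\right) = \left(-17\right) 338 = -5746$)
$H = - \frac{2472429}{122}$ ($H = -3 + \left(- \frac{241}{-244} - 308\right) 66 = -3 + \left(\left(-241\right) \left(- \frac{1}{244}\right) - 308\right) 66 = -3 + \left(\frac{241}{244} - 308\right) 66 = -3 - \frac{2472063}{122} = - \frac{2472429}{122} \approx -20266.0$)
$r - H = -5746 - - \frac{2472429}{122} = -5746 + \frac{2472429}{122} = \frac{1771417}{122}$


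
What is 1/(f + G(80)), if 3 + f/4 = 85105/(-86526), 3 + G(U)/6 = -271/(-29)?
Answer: 1254627/27770738 ≈ 0.045178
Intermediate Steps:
G(U) = 1104/29 (G(U) = -18 + 6*(-271/(-29)) = -18 + 6*(-271*(-1/29)) = -18 + 6*(271/29) = -18 + 1626/29 = 1104/29)
f = -689366/43263 (f = -12 + 4*(85105/(-86526)) = -12 + 4*(85105*(-1/86526)) = -12 + 4*(-85105/86526) = -12 - 170210/43263 = -689366/43263 ≈ -15.934)
1/(f + G(80)) = 1/(-689366/43263 + 1104/29) = 1/(27770738/1254627) = 1254627/27770738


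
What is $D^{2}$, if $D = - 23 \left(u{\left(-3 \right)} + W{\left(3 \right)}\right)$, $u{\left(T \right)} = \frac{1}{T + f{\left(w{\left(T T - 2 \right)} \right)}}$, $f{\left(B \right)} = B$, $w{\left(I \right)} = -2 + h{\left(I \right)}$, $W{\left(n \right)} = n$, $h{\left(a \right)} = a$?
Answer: $\frac{25921}{4} \approx 6480.3$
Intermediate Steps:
$w{\left(I \right)} = -2 + I$
$u{\left(T \right)} = \frac{1}{-4 + T + T^{2}}$ ($u{\left(T \right)} = \frac{1}{T + \left(-2 + \left(T T - 2\right)\right)} = \frac{1}{T + \left(-2 + \left(T^{2} - 2\right)\right)} = \frac{1}{T + \left(-2 + \left(-2 + T^{2}\right)\right)} = \frac{1}{T + \left(-4 + T^{2}\right)} = \frac{1}{-4 + T + T^{2}}$)
$D = - \frac{161}{2}$ ($D = - 23 \left(\frac{1}{-4 - 3 + \left(-3\right)^{2}} + 3\right) = - 23 \left(\frac{1}{-4 - 3 + 9} + 3\right) = - 23 \left(\frac{1}{2} + 3\right) = \left(-23\right) \frac{7}{2} = - \frac{161}{2} \approx -80.5$)
$D^{2} = \left(- \frac{161}{2}\right)^{2} = \frac{25921}{4}$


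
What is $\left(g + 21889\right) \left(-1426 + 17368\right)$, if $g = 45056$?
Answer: $1067237190$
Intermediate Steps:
$\left(g + 21889\right) \left(-1426 + 17368\right) = \left(45056 + 21889\right) \left(-1426 + 17368\right) = 66945 \cdot 15942 = 1067237190$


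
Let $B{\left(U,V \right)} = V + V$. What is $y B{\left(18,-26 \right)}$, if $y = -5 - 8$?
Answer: $676$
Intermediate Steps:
$y = -13$
$B{\left(U,V \right)} = 2 V$
$y B{\left(18,-26 \right)} = - 13 \cdot 2 \left(-26\right) = \left(-13\right) \left(-52\right) = 676$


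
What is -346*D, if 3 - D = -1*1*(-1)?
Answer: -692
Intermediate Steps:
D = 2 (D = 3 - (-1*1)*(-1) = 3 - (-1)*(-1) = 3 - 1*1 = 3 - 1 = 2)
-346*D = -346*2 = -692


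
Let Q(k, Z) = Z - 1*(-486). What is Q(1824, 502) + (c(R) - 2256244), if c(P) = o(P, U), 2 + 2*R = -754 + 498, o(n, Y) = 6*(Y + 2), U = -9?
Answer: -2255298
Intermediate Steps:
o(n, Y) = 12 + 6*Y (o(n, Y) = 6*(2 + Y) = 12 + 6*Y)
R = -129 (R = -1 + (-754 + 498)/2 = -1 + (1/2)*(-256) = -1 - 128 = -129)
c(P) = -42 (c(P) = 12 + 6*(-9) = 12 - 54 = -42)
Q(k, Z) = 486 + Z (Q(k, Z) = Z + 486 = 486 + Z)
Q(1824, 502) + (c(R) - 2256244) = (486 + 502) + (-42 - 2256244) = 988 - 2256286 = -2255298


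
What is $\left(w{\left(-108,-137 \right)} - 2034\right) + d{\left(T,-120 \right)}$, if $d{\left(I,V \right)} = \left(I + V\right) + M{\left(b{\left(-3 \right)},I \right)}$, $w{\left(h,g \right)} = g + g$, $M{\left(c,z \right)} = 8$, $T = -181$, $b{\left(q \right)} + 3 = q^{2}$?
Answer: $-2601$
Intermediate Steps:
$b{\left(q \right)} = -3 + q^{2}$
$w{\left(h,g \right)} = 2 g$
$d{\left(I,V \right)} = 8 + I + V$ ($d{\left(I,V \right)} = \left(I + V\right) + 8 = 8 + I + V$)
$\left(w{\left(-108,-137 \right)} - 2034\right) + d{\left(T,-120 \right)} = \left(2 \left(-137\right) - 2034\right) - 293 = \left(-274 - 2034\right) - 293 = -2308 - 293 = -2601$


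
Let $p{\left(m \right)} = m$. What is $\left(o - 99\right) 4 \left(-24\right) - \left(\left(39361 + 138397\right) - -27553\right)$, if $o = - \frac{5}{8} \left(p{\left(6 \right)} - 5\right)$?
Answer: $-195747$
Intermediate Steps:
$o = - \frac{5}{8}$ ($o = - \frac{5}{8} \left(6 - 5\right) = \left(-5\right) \frac{1}{8} \cdot 1 = \left(- \frac{5}{8}\right) 1 = - \frac{5}{8} \approx -0.625$)
$\left(o - 99\right) 4 \left(-24\right) - \left(\left(39361 + 138397\right) - -27553\right) = \left(- \frac{5}{8} - 99\right) 4 \left(-24\right) - \left(\left(39361 + 138397\right) - -27553\right) = \left(- \frac{797}{8}\right) \left(-96\right) - \left(177758 + 27553\right) = 9564 - 205311 = -195747$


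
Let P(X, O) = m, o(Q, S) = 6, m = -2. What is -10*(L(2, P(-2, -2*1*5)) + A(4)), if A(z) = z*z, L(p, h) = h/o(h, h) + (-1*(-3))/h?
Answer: -425/3 ≈ -141.67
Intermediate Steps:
P(X, O) = -2
L(p, h) = 3/h + h/6 (L(p, h) = h/6 + (-1*(-3))/h = h*(⅙) + 3/h = h/6 + 3/h = 3/h + h/6)
A(z) = z²
-10*(L(2, P(-2, -2*1*5)) + A(4)) = -10*((3/(-2) + (⅙)*(-2)) + 4²) = -10*((3*(-½) - ⅓) + 16) = -10*((-3/2 - ⅓) + 16) = -10*(-11/6 + 16) = -10*85/6 = -425/3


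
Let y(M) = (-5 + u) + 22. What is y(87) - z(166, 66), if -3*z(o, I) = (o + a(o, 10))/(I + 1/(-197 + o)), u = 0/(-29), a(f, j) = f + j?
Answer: 38299/2045 ≈ 18.728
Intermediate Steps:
u = 0 (u = 0*(-1/29) = 0)
z(o, I) = -(10 + 2*o)/(3*(I + 1/(-197 + o))) (z(o, I) = -(o + (o + 10))/(3*(I + 1/(-197 + o))) = -(o + (10 + o))/(3*(I + 1/(-197 + o))) = -(10 + 2*o)/(3*(I + 1/(-197 + o))))
y(M) = 17 (y(M) = (-5 + 0) + 22 = -5 + 22 = 17)
y(87) - z(166, 66) = 17 - 2*(985 - 1*166² + 192*166)/(3*(1 - 197*66 + 66*166)) = 17 - 2*(985 - 1*27556 + 31872)/(3*(1 - 13002 + 10956)) = 17 - 2*(985 - 27556 + 31872)/(3*(-2045)) = 17 - 2*(-1)*5301/(3*2045) = 17 - 1*(-3534/2045) = 17 + 3534/2045 = 38299/2045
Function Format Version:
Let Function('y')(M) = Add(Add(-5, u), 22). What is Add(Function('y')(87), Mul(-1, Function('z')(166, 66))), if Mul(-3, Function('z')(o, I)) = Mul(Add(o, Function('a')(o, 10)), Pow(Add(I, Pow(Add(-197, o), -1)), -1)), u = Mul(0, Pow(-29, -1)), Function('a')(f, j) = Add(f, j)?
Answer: Rational(38299, 2045) ≈ 18.728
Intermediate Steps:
u = 0 (u = Mul(0, Rational(-1, 29)) = 0)
Function('z')(o, I) = Mul(Rational(-1, 3), Pow(Add(I, Pow(Add(-197, o), -1)), -1), Add(10, Mul(2, o))) (Function('z')(o, I) = Mul(Rational(-1, 3), Mul(Add(o, Add(o, 10)), Pow(Add(I, Pow(Add(-197, o), -1)), -1))) = Mul(Rational(-1, 3), Mul(Add(o, Add(10, o)), Pow(Add(I, Pow(Add(-197, o), -1)), -1))) = Mul(Rational(-1, 3), Mul(Add(10, Mul(2, o)), Pow(Add(I, Pow(Add(-197, o), -1)), -1))) = Mul(Rational(-1, 3), Mul(Pow(Add(I, Pow(Add(-197, o), -1)), -1), Add(10, Mul(2, o)))) = Mul(Rational(-1, 3), Pow(Add(I, Pow(Add(-197, o), -1)), -1), Add(10, Mul(2, o))))
Function('y')(M) = 17 (Function('y')(M) = Add(Add(-5, 0), 22) = Add(-5, 22) = 17)
Add(Function('y')(87), Mul(-1, Function('z')(166, 66))) = Add(17, Mul(-1, Mul(Rational(2, 3), Pow(Add(1, Mul(-197, 66), Mul(66, 166)), -1), Add(985, Mul(-1, Pow(166, 2)), Mul(192, 166))))) = Add(17, Mul(-1, Mul(Rational(2, 3), Pow(Add(1, -13002, 10956), -1), Add(985, Mul(-1, 27556), 31872)))) = Add(17, Mul(-1, Mul(Rational(2, 3), Pow(-2045, -1), Add(985, -27556, 31872)))) = Add(17, Mul(-1, Mul(Rational(2, 3), Rational(-1, 2045), 5301))) = Add(17, Mul(-1, Rational(-3534, 2045))) = Add(17, Rational(3534, 2045)) = Rational(38299, 2045)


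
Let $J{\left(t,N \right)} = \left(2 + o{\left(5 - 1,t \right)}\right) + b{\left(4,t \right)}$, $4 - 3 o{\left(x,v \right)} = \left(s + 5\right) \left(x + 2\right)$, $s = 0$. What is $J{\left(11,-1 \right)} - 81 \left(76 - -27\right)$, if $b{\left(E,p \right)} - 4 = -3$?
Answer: $- \frac{25046}{3} \approx -8348.7$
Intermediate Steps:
$b{\left(E,p \right)} = 1$ ($b{\left(E,p \right)} = 4 - 3 = 1$)
$o{\left(x,v \right)} = -2 - \frac{5 x}{3}$ ($o{\left(x,v \right)} = \frac{4}{3} - \frac{\left(0 + 5\right) \left(x + 2\right)}{3} = \frac{4}{3} - \frac{5 \left(2 + x\right)}{3} = \frac{4}{3} - \frac{10 + 5 x}{3} = \frac{4}{3} - \left(\frac{10}{3} + \frac{5 x}{3}\right) = -2 - \frac{5 x}{3}$)
$J{\left(t,N \right)} = - \frac{17}{3}$ ($J{\left(t,N \right)} = \left(2 - \left(2 + \frac{5 \left(5 - 1\right)}{3}\right)\right) + 1 = \left(2 - \frac{26}{3}\right) + 1 = - \frac{20}{3} + 1 = - \frac{17}{3}$)
$J{\left(11,-1 \right)} - 81 \left(76 - -27\right) = - \frac{17}{3} - 81 \left(76 - -27\right) = - \frac{17}{3} - 81 \left(76 + 27\right) = - \frac{17}{3} - 8343 = - \frac{25046}{3}$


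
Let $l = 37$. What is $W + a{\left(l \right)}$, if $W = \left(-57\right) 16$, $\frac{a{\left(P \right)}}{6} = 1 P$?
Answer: $-690$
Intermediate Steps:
$a{\left(P \right)} = 6 P$ ($a{\left(P \right)} = 6 \cdot 1 P = 6 P$)
$W = -912$
$W + a{\left(l \right)} = -912 + 6 \cdot 37 = -912 + 222 = -690$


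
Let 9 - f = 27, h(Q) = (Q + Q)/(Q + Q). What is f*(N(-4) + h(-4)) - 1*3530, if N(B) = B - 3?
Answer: -3422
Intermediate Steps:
N(B) = -3 + B
h(Q) = 1 (h(Q) = (2*Q)/((2*Q)) = (2*Q)*(1/(2*Q)) = 1)
f = -18 (f = 9 - 1*27 = 9 - 27 = -18)
f*(N(-4) + h(-4)) - 1*3530 = -18*((-3 - 4) + 1) - 1*3530 = -18*(-7 + 1) - 3530 = -18*(-6) - 3530 = 108 - 3530 = -3422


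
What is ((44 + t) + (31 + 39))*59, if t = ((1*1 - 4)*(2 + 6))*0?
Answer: 6726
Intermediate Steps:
t = 0 (t = ((1 - 4)*8)*0 = -3*8*0 = -24*0 = 0)
((44 + t) + (31 + 39))*59 = ((44 + 0) + (31 + 39))*59 = (44 + 70)*59 = 114*59 = 6726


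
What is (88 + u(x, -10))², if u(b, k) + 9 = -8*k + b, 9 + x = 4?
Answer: 23716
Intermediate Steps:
x = -5 (x = -9 + 4 = -5)
u(b, k) = -9 + b - 8*k (u(b, k) = -9 + (-8*k + b) = -9 + (b - 8*k) = -9 + b - 8*k)
(88 + u(x, -10))² = (88 + (-9 - 5 - 8*(-10)))² = (88 + (-9 - 5 + 80))² = (88 + 66)² = 154² = 23716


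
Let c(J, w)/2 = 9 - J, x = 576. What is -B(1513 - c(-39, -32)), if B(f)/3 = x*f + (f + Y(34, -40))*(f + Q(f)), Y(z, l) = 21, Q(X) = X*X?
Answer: -8670594660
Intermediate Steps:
Q(X) = X²
c(J, w) = 18 - 2*J (c(J, w) = 2*(9 - J) = 18 - 2*J)
B(f) = 1728*f + 3*(21 + f)*(f + f²) (B(f) = 3*(576*f + (f + 21)*(f + f²)) = 3*(576*f + (21 + f)*(f + f²)) = 1728*f + 3*(21 + f)*(f + f²))
-B(1513 - c(-39, -32)) = -3*(1513 - (18 - 2*(-39)))*(597 + (1513 - (18 - 2*(-39)))² + 22*(1513 - (18 - 2*(-39)))) = -3*(1513 - (18 + 78))*(597 + (1513 - (18 + 78))² + 22*(1513 - (18 + 78))) = -3*(1513 - 1*96)*(597 + (1513 - 1*96)² + 22*(1513 - 1*96)) = -3*(1513 - 96)*(597 + (1513 - 96)² + 22*(1513 - 96)) = -3*1417*(597 + 1417² + 22*1417) = -3*1417*(597 + 2007889 + 31174) = -3*1417*2039660 = -1*8670594660 = -8670594660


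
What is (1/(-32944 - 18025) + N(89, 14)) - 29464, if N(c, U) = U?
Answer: -1501037051/50969 ≈ -29450.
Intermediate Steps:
(1/(-32944 - 18025) + N(89, 14)) - 29464 = (1/(-32944 - 18025) + 14) - 29464 = (1/(-50969) + 14) - 29464 = (-1/50969 + 14) - 29464 = 713565/50969 - 29464 = -1501037051/50969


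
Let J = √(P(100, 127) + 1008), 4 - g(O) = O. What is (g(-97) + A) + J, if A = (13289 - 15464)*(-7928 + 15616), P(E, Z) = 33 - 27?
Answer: -16721299 + 13*√6 ≈ -1.6721e+7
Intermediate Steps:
g(O) = 4 - O
P(E, Z) = 6
J = 13*√6 (J = √(6 + 1008) = √1014 = 13*√6 ≈ 31.843)
A = -16721400 (A = -2175*7688 = -16721400)
(g(-97) + A) + J = ((4 - 1*(-97)) - 16721400) + 13*√6 = ((4 + 97) - 16721400) + 13*√6 = (101 - 16721400) + 13*√6 = -16721299 + 13*√6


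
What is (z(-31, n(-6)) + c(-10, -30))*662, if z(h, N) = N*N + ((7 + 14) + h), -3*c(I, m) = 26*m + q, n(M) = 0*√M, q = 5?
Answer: 493190/3 ≈ 1.6440e+5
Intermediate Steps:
n(M) = 0
c(I, m) = -5/3 - 26*m/3 (c(I, m) = -(26*m + 5)/3 = -(5 + 26*m)/3 = -5/3 - 26*m/3)
z(h, N) = 21 + h + N² (z(h, N) = N² + (21 + h) = 21 + h + N²)
(z(-31, n(-6)) + c(-10, -30))*662 = ((21 - 31 + 0²) + (-5/3 - 26/3*(-30)))*662 = ((21 - 31 + 0) + (-5/3 + 260))*662 = (-10 + 775/3)*662 = (745/3)*662 = 493190/3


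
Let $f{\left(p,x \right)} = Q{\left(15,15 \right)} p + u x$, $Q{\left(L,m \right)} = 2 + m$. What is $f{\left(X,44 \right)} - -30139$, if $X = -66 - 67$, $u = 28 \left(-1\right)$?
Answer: $26646$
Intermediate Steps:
$u = -28$
$X = -133$
$f{\left(p,x \right)} = - 28 x + 17 p$ ($f{\left(p,x \right)} = \left(2 + 15\right) p - 28 x = 17 p - 28 x = - 28 x + 17 p$)
$f{\left(X,44 \right)} - -30139 = \left(\left(-28\right) 44 + 17 \left(-133\right)\right) - -30139 = \left(-1232 - 2261\right) + 30139 = -3493 + 30139 = 26646$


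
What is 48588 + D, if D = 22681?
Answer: 71269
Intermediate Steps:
48588 + D = 48588 + 22681 = 71269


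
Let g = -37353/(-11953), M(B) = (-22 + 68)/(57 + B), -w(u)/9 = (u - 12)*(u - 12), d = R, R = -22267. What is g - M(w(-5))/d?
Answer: 1057972052353/338552277672 ≈ 3.1250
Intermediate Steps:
d = -22267
w(u) = -9*(-12 + u)² (w(u) = -9*(u - 12)*(u - 12) = -9*(-12 + u)*(-12 + u) = -9*(-12 + u)²)
M(B) = 46/(57 + B)
g = 37353/11953 (g = -37353*(-1/11953) = 37353/11953 ≈ 3.1250)
g - M(w(-5))/d = 37353/11953 - 46/(57 - 9*(-12 - 5)²)/(-22267) = 37353/11953 - 46/(57 - 9*(-17)²)*(-1)/22267 = 37353/11953 - 46/(57 - 9*289)*(-1)/22267 = 37353/11953 - 46/(57 - 2601)*(-1)/22267 = 37353/11953 - 46/(-2544)*(-1)/22267 = 37353/11953 - 46*(-1/2544)*(-1)/22267 = 37353/11953 - (-23)*(-1)/(1272*22267) = 37353/11953 - 1*23/28323624 = 37353/11953 - 23/28323624 = 1057972052353/338552277672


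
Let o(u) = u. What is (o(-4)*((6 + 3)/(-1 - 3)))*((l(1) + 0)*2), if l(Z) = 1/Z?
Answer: 18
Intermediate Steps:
(o(-4)*((6 + 3)/(-1 - 3)))*((l(1) + 0)*2) = (-4*(6 + 3)/(-1 - 3))*((1/1 + 0)*2) = (-36/(-4))*((1 + 0)*2) = (-36*(-1)/4)*(1*2) = -4*(-9/4)*2 = 9*2 = 18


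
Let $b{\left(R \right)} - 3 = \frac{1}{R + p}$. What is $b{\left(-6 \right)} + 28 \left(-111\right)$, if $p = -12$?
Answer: $- \frac{55891}{18} \approx -3105.1$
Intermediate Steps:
$b{\left(R \right)} = 3 + \frac{1}{-12 + R}$ ($b{\left(R \right)} = 3 + \frac{1}{R - 12} = 3 + \frac{1}{-12 + R}$)
$b{\left(-6 \right)} + 28 \left(-111\right) = \frac{-35 + 3 \left(-6\right)}{-12 - 6} + 28 \left(-111\right) = \frac{-35 - 18}{-18} - 3108 = \left(- \frac{1}{18}\right) \left(-53\right) - 3108 = \frac{53}{18} - 3108 = - \frac{55891}{18}$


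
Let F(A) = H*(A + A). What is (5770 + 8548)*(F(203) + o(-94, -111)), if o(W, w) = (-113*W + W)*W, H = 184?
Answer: -13099939104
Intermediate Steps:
F(A) = 368*A (F(A) = 184*(A + A) = 184*(2*A) = 368*A)
o(W, w) = -112*W² (o(W, w) = (-112*W)*W = -112*W²)
(5770 + 8548)*(F(203) + o(-94, -111)) = (5770 + 8548)*(368*203 - 112*(-94)²) = 14318*(74704 - 112*8836) = 14318*(74704 - 989632) = 14318*(-914928) = -13099939104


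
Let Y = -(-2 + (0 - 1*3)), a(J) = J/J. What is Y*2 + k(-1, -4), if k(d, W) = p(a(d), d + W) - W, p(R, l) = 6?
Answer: 20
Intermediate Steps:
a(J) = 1
k(d, W) = 6 - W
Y = 5 (Y = -(-2 + (0 - 3)) = -(-2 - 3) = -1*(-5) = 5)
Y*2 + k(-1, -4) = 5*2 + (6 - 1*(-4)) = 10 + (6 + 4) = 10 + 10 = 20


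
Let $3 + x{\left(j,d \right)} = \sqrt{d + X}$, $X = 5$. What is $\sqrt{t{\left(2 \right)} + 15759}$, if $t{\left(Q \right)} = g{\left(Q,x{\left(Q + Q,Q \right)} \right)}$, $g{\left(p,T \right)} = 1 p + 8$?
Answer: $\sqrt{15769} \approx 125.57$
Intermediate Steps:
$x{\left(j,d \right)} = -3 + \sqrt{5 + d}$ ($x{\left(j,d \right)} = -3 + \sqrt{d + 5} = -3 + \sqrt{5 + d}$)
$g{\left(p,T \right)} = 8 + p$ ($g{\left(p,T \right)} = p + 8 = 8 + p$)
$t{\left(Q \right)} = 8 + Q$
$\sqrt{t{\left(2 \right)} + 15759} = \sqrt{\left(8 + 2\right) + 15759} = \sqrt{10 + 15759} = \sqrt{15769}$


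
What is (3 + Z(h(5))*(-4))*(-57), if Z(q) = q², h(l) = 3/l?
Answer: -2223/25 ≈ -88.920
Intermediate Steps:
(3 + Z(h(5))*(-4))*(-57) = (3 + (3/5)²*(-4))*(-57) = (3 + (3*(⅕))²*(-4))*(-57) = (3 + (⅗)²*(-4))*(-57) = (3 + (9/25)*(-4))*(-57) = (3 - 36/25)*(-57) = (39/25)*(-57) = -2223/25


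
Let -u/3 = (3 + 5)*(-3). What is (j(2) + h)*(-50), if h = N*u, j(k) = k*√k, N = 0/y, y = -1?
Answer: -100*√2 ≈ -141.42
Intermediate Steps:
u = 72 (u = -3*(3 + 5)*(-3) = -24*(-3) = -3*(-24) = 72)
N = 0 (N = 0/(-1) = 0*(-1) = 0)
j(k) = k^(3/2)
h = 0 (h = 0*72 = 0)
(j(2) + h)*(-50) = (2^(3/2) + 0)*(-50) = (2*√2 + 0)*(-50) = (2*√2)*(-50) = -100*√2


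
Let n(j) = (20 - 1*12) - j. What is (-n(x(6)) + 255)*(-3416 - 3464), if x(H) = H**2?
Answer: -1947040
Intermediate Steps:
n(j) = 8 - j (n(j) = (20 - 12) - j = 8 - j)
(-n(x(6)) + 255)*(-3416 - 3464) = (-(8 - 1*6**2) + 255)*(-3416 - 3464) = (-(8 - 1*36) + 255)*(-6880) = (-(8 - 36) + 255)*(-6880) = (-1*(-28) + 255)*(-6880) = (28 + 255)*(-6880) = 283*(-6880) = -1947040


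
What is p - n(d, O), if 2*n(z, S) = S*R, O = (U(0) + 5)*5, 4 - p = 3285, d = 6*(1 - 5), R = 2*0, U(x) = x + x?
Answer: -3281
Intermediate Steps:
U(x) = 2*x
R = 0
d = -24 (d = 6*(-4) = -24)
p = -3281 (p = 4 - 1*3285 = 4 - 3285 = -3281)
O = 25 (O = (2*0 + 5)*5 = (0 + 5)*5 = 5*5 = 25)
n(z, S) = 0 (n(z, S) = (S*0)/2 = (½)*0 = 0)
p - n(d, O) = -3281 - 1*0 = -3281 + 0 = -3281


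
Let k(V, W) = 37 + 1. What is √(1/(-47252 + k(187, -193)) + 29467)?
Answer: √7298523399502/15738 ≈ 171.66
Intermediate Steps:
k(V, W) = 38
√(1/(-47252 + k(187, -193)) + 29467) = √(1/(-47252 + 38) + 29467) = √(1/(-47214) + 29467) = √(-1/47214 + 29467) = √(1391254937/47214) = √7298523399502/15738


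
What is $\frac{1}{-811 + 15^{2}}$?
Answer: $- \frac{1}{586} \approx -0.0017065$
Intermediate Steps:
$\frac{1}{-811 + 15^{2}} = \frac{1}{-811 + 225} = \frac{1}{-586} = - \frac{1}{586}$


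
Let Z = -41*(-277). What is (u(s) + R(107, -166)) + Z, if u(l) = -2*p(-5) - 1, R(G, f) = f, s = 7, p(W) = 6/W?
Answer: 55962/5 ≈ 11192.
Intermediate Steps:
u(l) = 7/5 (u(l) = -12/(-5) - 1 = -12*(-1)/5 - 1 = -2*(-6/5) - 1 = 12/5 - 1 = 7/5)
Z = 11357
(u(s) + R(107, -166)) + Z = (7/5 - 166) + 11357 = -823/5 + 11357 = 55962/5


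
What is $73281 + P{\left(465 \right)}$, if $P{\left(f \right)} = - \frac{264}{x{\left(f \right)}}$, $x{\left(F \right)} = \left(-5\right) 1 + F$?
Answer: $\frac{8427249}{115} \approx 73280.0$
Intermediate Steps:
$x{\left(F \right)} = -5 + F$
$P{\left(f \right)} = - \frac{264}{-5 + f}$
$73281 + P{\left(465 \right)} = 73281 - \frac{264}{-5 + 465} = 73281 - \frac{264}{460} = 73281 - \frac{66}{115} = \frac{8427249}{115}$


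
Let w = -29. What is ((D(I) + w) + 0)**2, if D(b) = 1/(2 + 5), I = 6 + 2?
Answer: 40804/49 ≈ 832.73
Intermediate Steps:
I = 8
D(b) = 1/7
((D(I) + w) + 0)**2 = ((1/7 - 29) + 0)**2 = (-202/7 + 0)**2 = (-202/7)**2 = 40804/49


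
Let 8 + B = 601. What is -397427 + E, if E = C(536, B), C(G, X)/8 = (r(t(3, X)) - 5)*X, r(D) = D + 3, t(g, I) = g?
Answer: -392683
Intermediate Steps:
r(D) = 3 + D
B = 593 (B = -8 + 601 = 593)
C(G, X) = 8*X (C(G, X) = 8*(((3 + 3) - 5)*X) = 8*((6 - 5)*X) = 8*(1*X) = 8*X)
E = 4744 (E = 8*593 = 4744)
-397427 + E = -397427 + 4744 = -392683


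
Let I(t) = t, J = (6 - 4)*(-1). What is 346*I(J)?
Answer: -692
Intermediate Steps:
J = -2 (J = 2*(-1) = -2)
346*I(J) = 346*(-2) = -692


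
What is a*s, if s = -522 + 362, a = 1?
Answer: -160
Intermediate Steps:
s = -160
a*s = 1*(-160) = -160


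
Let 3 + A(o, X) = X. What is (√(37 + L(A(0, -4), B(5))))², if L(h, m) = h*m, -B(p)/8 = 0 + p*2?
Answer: 597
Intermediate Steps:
A(o, X) = -3 + X
B(p) = -16*p (B(p) = -8*(0 + p*2) = -8*(0 + 2*p) = -16*p)
(√(37 + L(A(0, -4), B(5))))² = (√(37 + (-3 - 4)*(-16*5)))² = (√(37 - 7*(-80)))² = (√(37 + 560))² = (√597)² = 597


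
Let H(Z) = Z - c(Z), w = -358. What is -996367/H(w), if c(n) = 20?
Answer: 996367/378 ≈ 2635.9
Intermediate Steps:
H(Z) = -20 + Z (H(Z) = Z - 1*20 = Z - 20 = -20 + Z)
-996367/H(w) = -996367/(-20 - 358) = -996367/(-378) = -996367*(-1/378) = 996367/378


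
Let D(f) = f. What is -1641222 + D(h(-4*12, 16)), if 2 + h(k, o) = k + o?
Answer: -1641256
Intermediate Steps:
h(k, o) = -2 + k + o (h(k, o) = -2 + (k + o) = -2 + k + o)
-1641222 + D(h(-4*12, 16)) = -1641222 + (-2 - 4*12 + 16) = -1641222 + (-2 - 48 + 16) = -1641222 - 34 = -1641256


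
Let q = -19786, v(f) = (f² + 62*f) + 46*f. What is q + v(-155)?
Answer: -12501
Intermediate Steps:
v(f) = f² + 108*f
q + v(-155) = -19786 - 155*(108 - 155) = -19786 - 155*(-47) = -19786 + 7285 = -12501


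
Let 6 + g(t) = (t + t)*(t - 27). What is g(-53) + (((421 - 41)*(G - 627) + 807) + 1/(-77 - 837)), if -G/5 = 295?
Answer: -721583807/914 ≈ -7.8948e+5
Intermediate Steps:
G = -1475 (G = -5*295 = -1475)
g(t) = -6 + 2*t*(-27 + t) (g(t) = -6 + (t + t)*(t - 27) = -6 + (2*t)*(-27 + t) = -6 + 2*t*(-27 + t))
g(-53) + (((421 - 41)*(G - 627) + 807) + 1/(-77 - 837)) = (-6 - 54*(-53) + 2*(-53)²) + (((421 - 41)*(-1475 - 627) + 807) + 1/(-77 - 837)) = (-6 + 2862 + 2*2809) + ((380*(-2102) + 807) + 1/(-914)) = (-6 + 2862 + 5618) + ((-798760 + 807) - 1/914) = 8474 + (-797953 - 1/914) = 8474 - 729329043/914 = -721583807/914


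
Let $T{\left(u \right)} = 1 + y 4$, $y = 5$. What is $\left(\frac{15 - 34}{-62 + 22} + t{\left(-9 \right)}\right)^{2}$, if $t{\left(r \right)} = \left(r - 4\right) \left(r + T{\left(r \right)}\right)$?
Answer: $\frac{38700841}{1600} \approx 24188.0$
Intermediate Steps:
$T{\left(u \right)} = 21$ ($T{\left(u \right)} = 1 + 5 \cdot 4 = 1 + 20 = 21$)
$t{\left(r \right)} = \left(-4 + r\right) \left(21 + r\right)$ ($t{\left(r \right)} = \left(r - 4\right) \left(r + 21\right) = \left(r - 4\right) \left(21 + r\right) = \left(-4 + r\right) \left(21 + r\right)$)
$\left(\frac{15 - 34}{-62 + 22} + t{\left(-9 \right)}\right)^{2} = \left(\frac{15 - 34}{-62 + 22} + \left(-84 + \left(-9\right)^{2} + 17 \left(-9\right)\right)\right)^{2} = \left(- \frac{19}{-40} - 156\right)^{2} = \left(\left(-19\right) \left(- \frac{1}{40}\right) - 156\right)^{2} = \left(\frac{19}{40} - 156\right)^{2} = \left(- \frac{6221}{40}\right)^{2} = \frac{38700841}{1600}$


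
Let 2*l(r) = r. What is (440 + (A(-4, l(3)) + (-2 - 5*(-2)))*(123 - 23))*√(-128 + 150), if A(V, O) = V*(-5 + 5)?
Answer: 1240*√22 ≈ 5816.1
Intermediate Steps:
l(r) = r/2
A(V, O) = 0 (A(V, O) = V*0 = 0)
(440 + (A(-4, l(3)) + (-2 - 5*(-2)))*(123 - 23))*√(-128 + 150) = (440 + (0 + (-2 - 5*(-2)))*(123 - 23))*√(-128 + 150) = (440 + (0 + (-2 + 10))*100)*√22 = (440 + (0 + 8)*100)*√22 = (440 + 8*100)*√22 = (440 + 800)*√22 = 1240*√22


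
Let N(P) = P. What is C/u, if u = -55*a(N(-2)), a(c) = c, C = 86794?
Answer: 43397/55 ≈ 789.04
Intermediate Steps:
u = 110 (u = -55*(-2) = 110)
C/u = 86794/110 = 86794*(1/110) = 43397/55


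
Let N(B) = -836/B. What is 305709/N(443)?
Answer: -135429087/836 ≈ -1.6200e+5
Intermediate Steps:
305709/N(443) = 305709/((-836/443)) = 305709/((-836*1/443)) = 305709/(-836/443) = 305709*(-443/836) = -135429087/836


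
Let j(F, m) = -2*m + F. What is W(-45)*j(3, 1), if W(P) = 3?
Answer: 3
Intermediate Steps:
j(F, m) = F - 2*m
W(-45)*j(3, 1) = 3*(3 - 2*1) = 3*(3 - 2) = 3*1 = 3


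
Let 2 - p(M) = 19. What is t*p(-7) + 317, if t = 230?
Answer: -3593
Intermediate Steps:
p(M) = -17 (p(M) = 2 - 1*19 = 2 - 19 = -17)
t*p(-7) + 317 = 230*(-17) + 317 = -3910 + 317 = -3593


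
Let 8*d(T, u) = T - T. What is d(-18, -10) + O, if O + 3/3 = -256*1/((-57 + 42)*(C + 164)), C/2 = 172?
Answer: -1841/1905 ≈ -0.96640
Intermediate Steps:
C = 344 (C = 2*172 = 344)
d(T, u) = 0 (d(T, u) = (T - T)/8 = (1/8)*0 = 0)
O = -1841/1905 (O = -1 - 256*1/((-57 + 42)*(344 + 164)) = -1 - 256/((-15*508)) = -1 - 256/(-7620) = -1 - 256*(-1/7620) = -1 + 64/1905 = -1841/1905 ≈ -0.96640)
d(-18, -10) + O = 0 - 1841/1905 = -1841/1905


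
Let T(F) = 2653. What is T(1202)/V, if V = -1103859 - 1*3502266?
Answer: -2653/4606125 ≈ -0.00057597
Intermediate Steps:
V = -4606125 (V = -1103859 - 3502266 = -4606125)
T(1202)/V = 2653/(-4606125) = 2653*(-1/4606125) = -2653/4606125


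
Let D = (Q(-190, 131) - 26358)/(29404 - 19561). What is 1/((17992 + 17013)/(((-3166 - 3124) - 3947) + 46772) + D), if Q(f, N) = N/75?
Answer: -5394210075/9275572508 ≈ -0.58155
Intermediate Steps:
Q(f, N) = N/75
D = -1976719/738225 (D = ((1/75)*131 - 26358)/(29404 - 19561) = (131/75 - 26358)/9843 = -1976719/75*1/9843 = -1976719/738225 ≈ -2.6777)
1/((17992 + 17013)/(((-3166 - 3124) - 3947) + 46772) + D) = 1/((17992 + 17013)/(((-3166 - 3124) - 3947) + 46772) - 1976719/738225) = 1/(35005/((-6290 - 3947) + 46772) - 1976719/738225) = 1/(35005/(-10237 + 46772) - 1976719/738225) = 1/(35005/36535 - 1976719/738225) = 1/(35005*(1/36535) - 1976719/738225) = 1/(7001/7307 - 1976719/738225) = 1/(-9275572508/5394210075) = -5394210075/9275572508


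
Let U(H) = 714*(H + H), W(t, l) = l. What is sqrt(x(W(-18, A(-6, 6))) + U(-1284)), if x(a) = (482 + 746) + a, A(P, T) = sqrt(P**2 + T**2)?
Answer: sqrt(-1832324 + 6*sqrt(2)) ≈ 1353.6*I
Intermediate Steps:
U(H) = 1428*H (U(H) = 714*(2*H) = 1428*H)
x(a) = 1228 + a
sqrt(x(W(-18, A(-6, 6))) + U(-1284)) = sqrt((1228 + sqrt((-6)**2 + 6**2)) + 1428*(-1284)) = sqrt((1228 + sqrt(36 + 36)) - 1833552) = sqrt((1228 + sqrt(72)) - 1833552) = sqrt((1228 + 6*sqrt(2)) - 1833552) = sqrt(-1832324 + 6*sqrt(2))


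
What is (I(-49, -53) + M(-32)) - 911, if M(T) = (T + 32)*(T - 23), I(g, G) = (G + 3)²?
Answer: 1589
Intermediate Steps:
I(g, G) = (3 + G)²
M(T) = (-23 + T)*(32 + T) (M(T) = (32 + T)*(-23 + T) = (-23 + T)*(32 + T))
(I(-49, -53) + M(-32)) - 911 = ((3 - 53)² + (-736 + (-32)² + 9*(-32))) - 911 = ((-50)² + (-736 + 1024 - 288)) - 911 = (2500 + 0) - 911 = 2500 - 911 = 1589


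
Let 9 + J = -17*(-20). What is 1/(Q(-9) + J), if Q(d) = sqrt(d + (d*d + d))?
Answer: 331/109498 - 3*sqrt(7)/109498 ≈ 0.0029504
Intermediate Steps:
J = 331 (J = -9 - 17*(-20) = -9 + 340 = 331)
Q(d) = sqrt(d**2 + 2*d) (Q(d) = sqrt(d + (d**2 + d)) = sqrt(d + (d + d**2)) = sqrt(d**2 + 2*d))
1/(Q(-9) + J) = 1/(sqrt(-9*(2 - 9)) + 331) = 1/(sqrt(-9*(-7)) + 331) = 1/(sqrt(63) + 331) = 1/(3*sqrt(7) + 331) = 1/(331 + 3*sqrt(7))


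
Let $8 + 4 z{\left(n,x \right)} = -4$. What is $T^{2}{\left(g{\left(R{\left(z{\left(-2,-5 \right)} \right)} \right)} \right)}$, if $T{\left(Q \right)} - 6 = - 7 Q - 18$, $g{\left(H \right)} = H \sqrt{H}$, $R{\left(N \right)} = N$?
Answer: $-1179 - 504 i \sqrt{3} \approx -1179.0 - 872.95 i$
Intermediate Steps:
$z{\left(n,x \right)} = -3$ ($z{\left(n,x \right)} = -2 + \frac{1}{4} \left(-4\right) = -2 - 1 = -3$)
$g{\left(H \right)} = H^{\frac{3}{2}}$
$T{\left(Q \right)} = -12 - 7 Q$ ($T{\left(Q \right)} = 6 - \left(18 + 7 Q\right) = -12 - 7 Q$)
$T^{2}{\left(g{\left(R{\left(z{\left(-2,-5 \right)} \right)} \right)} \right)} = \left(-12 - 7 \left(-3\right)^{\frac{3}{2}}\right)^{2} = \left(-12 - 7 \left(- 3 i \sqrt{3}\right)\right)^{2} = \left(-12 + 21 i \sqrt{3}\right)^{2}$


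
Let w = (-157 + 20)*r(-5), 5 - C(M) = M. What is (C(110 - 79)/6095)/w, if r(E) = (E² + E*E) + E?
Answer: 26/37575675 ≈ 6.9194e-7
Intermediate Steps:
r(E) = E + 2*E² (r(E) = (E² + E²) + E = 2*E² + E = E + 2*E²)
C(M) = 5 - M
w = -6165 (w = (-157 + 20)*(-5*(1 + 2*(-5))) = -(-685)*(1 - 10) = -(-685)*(-9) = -137*45 = -6165)
(C(110 - 79)/6095)/w = ((5 - (110 - 79))/6095)/(-6165) = ((5 - 1*31)*(1/6095))*(-1/6165) = ((5 - 31)*(1/6095))*(-1/6165) = -26*1/6095*(-1/6165) = -26/6095*(-1/6165) = 26/37575675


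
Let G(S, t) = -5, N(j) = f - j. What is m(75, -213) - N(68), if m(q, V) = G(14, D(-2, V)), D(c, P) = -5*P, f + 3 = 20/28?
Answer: 457/7 ≈ 65.286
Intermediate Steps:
f = -16/7 (f = -3 + 20/28 = -3 + 20*(1/28) = -3 + 5/7 = -16/7 ≈ -2.2857)
N(j) = -16/7 - j
m(q, V) = -5
m(75, -213) - N(68) = -5 - (-16/7 - 1*68) = -5 - (-16/7 - 68) = -5 - 1*(-492/7) = -5 + 492/7 = 457/7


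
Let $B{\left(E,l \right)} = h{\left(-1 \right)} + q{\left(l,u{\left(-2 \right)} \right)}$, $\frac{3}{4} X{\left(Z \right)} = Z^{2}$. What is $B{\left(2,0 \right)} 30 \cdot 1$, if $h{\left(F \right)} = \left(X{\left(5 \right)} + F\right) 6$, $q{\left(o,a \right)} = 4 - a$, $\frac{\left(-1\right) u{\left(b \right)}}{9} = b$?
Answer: $5400$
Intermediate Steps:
$X{\left(Z \right)} = \frac{4 Z^{2}}{3}$
$u{\left(b \right)} = - 9 b$
$h{\left(F \right)} = 200 + 6 F$ ($h{\left(F \right)} = \left(\frac{4 \cdot 5^{2}}{3} + F\right) 6 = \left(\frac{4}{3} \cdot 25 + F\right) 6 = \left(\frac{100}{3} + F\right) 6 = 200 + 6 F$)
$B{\left(E,l \right)} = 180$ ($B{\left(E,l \right)} = \left(200 + 6 \left(-1\right)\right) + \left(4 - \left(-9\right) \left(-2\right)\right) = \left(200 - 6\right) + \left(4 - 18\right) = 194 + \left(4 - 18\right) = 194 - 14 = 180$)
$B{\left(2,0 \right)} 30 \cdot 1 = 180 \cdot 30 \cdot 1 = 5400 \cdot 1 = 5400$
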